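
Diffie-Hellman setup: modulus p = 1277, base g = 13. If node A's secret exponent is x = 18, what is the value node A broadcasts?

Public value = 13^18 mod 1277.
13^1 ≡ 13 (mod 1277)
13^2 = (13^1)^2 ≡ 13^2 = 169 ≡ 169 (mod 1277)
13^4 = (13^2)^2 ≡ 169^2 = 28561 ≡ 467 (mod 1277)
13^8 = (13^4)^2 ≡ 467^2 = 218089 ≡ 999 (mod 1277)
13^16 = (13^8)^2 ≡ 999^2 = 998001 ≡ 664 (mod 1277)
13^18 = 13^16 · 13^2 ≡ 664 · 169 ≡ 1117 (mod 1277).

1117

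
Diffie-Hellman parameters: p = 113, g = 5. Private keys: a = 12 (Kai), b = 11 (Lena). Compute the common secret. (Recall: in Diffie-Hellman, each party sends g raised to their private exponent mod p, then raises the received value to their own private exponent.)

105

Kai sends A = g^a mod p = 5^12 mod 113.
5^1 ≡ 5 (mod 113)
5^2 = (5^1)^2 ≡ 5^2 = 25 ≡ 25 (mod 113)
5^4 = (5^2)^2 ≡ 25^2 = 625 ≡ 60 (mod 113)
5^8 = (5^4)^2 ≡ 60^2 = 3600 ≡ 97 (mod 113)
5^12 = 5^8 · 5^4 ≡ 97 · 60 ≡ 57 (mod 113).
So A = 57. Lena then computes K = A^b mod p = 57^11 mod 113.
57^1 ≡ 57 (mod 113)
57^2 = (57^1)^2 ≡ 57^2 = 3249 ≡ 85 (mod 113)
57^4 = (57^2)^2 ≡ 85^2 = 7225 ≡ 106 (mod 113)
57^8 = (57^4)^2 ≡ 106^2 = 11236 ≡ 49 (mod 113)
57^11 = 57^8 · 57^2 · 57^1 ≡ 49 · 85 · 57 ≡ 105 (mod 113).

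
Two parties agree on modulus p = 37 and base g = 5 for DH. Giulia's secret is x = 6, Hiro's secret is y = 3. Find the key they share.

36

Giulia sends A = g^x mod p = 5^6 mod 37.
5^1 ≡ 5 (mod 37)
5^2 = (5^1)^2 ≡ 5^2 = 25 ≡ 25 (mod 37)
5^4 = (5^2)^2 ≡ 25^2 = 625 ≡ 33 (mod 37)
5^6 = 5^4 · 5^2 ≡ 33 · 25 ≡ 11 (mod 37).
So A = 11. Hiro then computes K = A^y mod p = 11^3 mod 37.
11^1 ≡ 11 (mod 37)
11^2 = (11^1)^2 ≡ 11^2 = 121 ≡ 10 (mod 37)
11^3 = 11^2 · 11^1 ≡ 10 · 11 ≡ 36 (mod 37).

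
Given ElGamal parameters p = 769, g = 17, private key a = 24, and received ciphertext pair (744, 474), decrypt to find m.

504

Shared mask s = c₁^a mod p = 744^24 mod 769.
744^1 ≡ 744 (mod 769)
744^2 = (744^1)^2 ≡ 744^2 = 553536 ≡ 625 (mod 769)
744^4 = (744^2)^2 ≡ 625^2 = 390625 ≡ 742 (mod 769)
744^8 = (744^4)^2 ≡ 742^2 = 550564 ≡ 729 (mod 769)
744^16 = (744^8)^2 ≡ 729^2 = 531441 ≡ 62 (mod 769)
744^24 = 744^16 · 744^8 ≡ 62 · 729 ≡ 596 (mod 769).
So s = 596; s⁻¹ ≡ 40 (mod 769).
m = c₂ · s⁻¹ mod 769 = 474 · 40 mod 769 = 504.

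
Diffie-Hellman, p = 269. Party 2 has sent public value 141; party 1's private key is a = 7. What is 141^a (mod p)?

254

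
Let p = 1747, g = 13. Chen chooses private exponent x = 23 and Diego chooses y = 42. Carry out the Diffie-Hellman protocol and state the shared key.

1017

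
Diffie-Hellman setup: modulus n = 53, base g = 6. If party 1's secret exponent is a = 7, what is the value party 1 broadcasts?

Public value = 6^7 mod 53.
6^1 ≡ 6 (mod 53)
6^2 = (6^1)^2 ≡ 6^2 = 36 ≡ 36 (mod 53)
6^4 = (6^2)^2 ≡ 36^2 = 1296 ≡ 24 (mod 53)
6^7 = 6^4 · 6^2 · 6^1 ≡ 24 · 36 · 6 ≡ 43 (mod 53).

43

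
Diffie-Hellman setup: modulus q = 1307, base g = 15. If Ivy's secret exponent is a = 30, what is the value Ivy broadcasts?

744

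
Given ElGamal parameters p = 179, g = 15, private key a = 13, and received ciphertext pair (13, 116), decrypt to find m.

Shared mask s = c₁^a mod p = 13^13 mod 179.
13^1 ≡ 13 (mod 179)
13^2 = (13^1)^2 ≡ 13^2 = 169 ≡ 169 (mod 179)
13^4 = (13^2)^2 ≡ 169^2 = 28561 ≡ 100 (mod 179)
13^8 = (13^4)^2 ≡ 100^2 = 10000 ≡ 155 (mod 179)
13^13 = 13^8 · 13^4 · 13^1 ≡ 155 · 100 · 13 ≡ 125 (mod 179).
So s = 125; s⁻¹ ≡ 116 (mod 179).
m = c₂ · s⁻¹ mod 179 = 116 · 116 mod 179 = 31.

31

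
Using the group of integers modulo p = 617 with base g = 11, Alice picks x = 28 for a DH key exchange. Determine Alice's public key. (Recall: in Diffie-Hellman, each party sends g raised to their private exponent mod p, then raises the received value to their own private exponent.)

344

Public value = 11^28 mod 617.
11^1 ≡ 11 (mod 617)
11^2 = (11^1)^2 ≡ 11^2 = 121 ≡ 121 (mod 617)
11^4 = (11^2)^2 ≡ 121^2 = 14641 ≡ 450 (mod 617)
11^8 = (11^4)^2 ≡ 450^2 = 202500 ≡ 124 (mod 617)
11^16 = (11^8)^2 ≡ 124^2 = 15376 ≡ 568 (mod 617)
11^28 = 11^16 · 11^8 · 11^4 ≡ 568 · 124 · 450 ≡ 344 (mod 617).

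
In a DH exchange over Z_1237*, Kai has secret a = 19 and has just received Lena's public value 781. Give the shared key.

489

Shared key K = 781^19 mod 1237.
781^1 ≡ 781 (mod 1237)
781^2 = (781^1)^2 ≡ 781^2 = 609961 ≡ 120 (mod 1237)
781^4 = (781^2)^2 ≡ 120^2 = 14400 ≡ 793 (mod 1237)
781^8 = (781^4)^2 ≡ 793^2 = 628849 ≡ 453 (mod 1237)
781^16 = (781^8)^2 ≡ 453^2 = 205209 ≡ 1104 (mod 1237)
781^19 = 781^16 · 781^2 · 781^1 ≡ 1104 · 120 · 781 ≡ 489 (mod 1237).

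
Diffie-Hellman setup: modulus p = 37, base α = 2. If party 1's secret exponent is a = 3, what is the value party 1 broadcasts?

8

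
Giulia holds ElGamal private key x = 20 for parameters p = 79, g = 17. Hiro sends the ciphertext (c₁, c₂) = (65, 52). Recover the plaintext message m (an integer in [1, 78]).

Shared mask s = c₁^x mod p = 65^20 mod 79.
65^1 ≡ 65 (mod 79)
65^2 = (65^1)^2 ≡ 65^2 = 4225 ≡ 38 (mod 79)
65^4 = (65^2)^2 ≡ 38^2 = 1444 ≡ 22 (mod 79)
65^8 = (65^4)^2 ≡ 22^2 = 484 ≡ 10 (mod 79)
65^16 = (65^8)^2 ≡ 10^2 = 100 ≡ 21 (mod 79)
65^20 = 65^16 · 65^4 ≡ 21 · 22 ≡ 67 (mod 79).
So s = 67; s⁻¹ ≡ 46 (mod 79).
m = c₂ · s⁻¹ mod 79 = 52 · 46 mod 79 = 22.

22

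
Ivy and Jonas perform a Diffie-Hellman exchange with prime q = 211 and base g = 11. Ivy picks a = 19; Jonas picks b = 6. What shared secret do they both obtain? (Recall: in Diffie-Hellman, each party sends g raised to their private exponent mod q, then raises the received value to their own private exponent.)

114

Jonas sends B = g^b mod q = 11^6 mod 211.
11^1 ≡ 11 (mod 211)
11^2 = (11^1)^2 ≡ 11^2 = 121 ≡ 121 (mod 211)
11^4 = (11^2)^2 ≡ 121^2 = 14641 ≡ 82 (mod 211)
11^6 = 11^4 · 11^2 ≡ 82 · 121 ≡ 5 (mod 211).
So B = 5. Ivy then computes K = B^a mod q = 5^19 mod 211.
5^1 ≡ 5 (mod 211)
5^2 = (5^1)^2 ≡ 5^2 = 25 ≡ 25 (mod 211)
5^4 = (5^2)^2 ≡ 25^2 = 625 ≡ 203 (mod 211)
5^8 = (5^4)^2 ≡ 203^2 = 41209 ≡ 64 (mod 211)
5^16 = (5^8)^2 ≡ 64^2 = 4096 ≡ 87 (mod 211)
5^19 = 5^16 · 5^2 · 5^1 ≡ 87 · 25 · 5 ≡ 114 (mod 211).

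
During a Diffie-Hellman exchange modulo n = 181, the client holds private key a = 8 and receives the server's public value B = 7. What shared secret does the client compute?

132

Shared key K = 7^8 mod 181.
7^1 ≡ 7 (mod 181)
7^2 = (7^1)^2 ≡ 7^2 = 49 ≡ 49 (mod 181)
7^4 = (7^2)^2 ≡ 49^2 = 2401 ≡ 48 (mod 181)
7^8 = (7^4)^2 ≡ 48^2 = 2304 ≡ 132 (mod 181)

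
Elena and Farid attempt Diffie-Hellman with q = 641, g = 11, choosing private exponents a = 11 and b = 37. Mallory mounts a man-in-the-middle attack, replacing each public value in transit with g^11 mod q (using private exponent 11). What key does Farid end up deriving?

Farid receives Mallory's public value M = 11^11 mod 641 instead of the honest one.
11^1 ≡ 11 (mod 641)
11^2 = (11^1)^2 ≡ 11^2 = 121 ≡ 121 (mod 641)
11^4 = (11^2)^2 ≡ 121^2 = 14641 ≡ 539 (mod 641)
11^8 = (11^4)^2 ≡ 539^2 = 290521 ≡ 148 (mod 641)
11^11 = 11^8 · 11^2 · 11^1 ≡ 148 · 121 · 11 ≡ 201 (mod 641).
So M = 201. Farid computes K = M^37 mod 641.
201^1 ≡ 201 (mod 641)
201^2 = (201^1)^2 ≡ 201^2 = 40401 ≡ 18 (mod 641)
201^4 = (201^2)^2 ≡ 18^2 = 324 ≡ 324 (mod 641)
201^8 = (201^4)^2 ≡ 324^2 = 104976 ≡ 493 (mod 641)
201^16 = (201^8)^2 ≡ 493^2 = 243049 ≡ 110 (mod 641)
201^32 = (201^16)^2 ≡ 110^2 = 12100 ≡ 562 (mod 641)
201^37 = 201^32 · 201^4 · 201^1 ≡ 562 · 324 · 201 ≡ 511 (mod 641).

511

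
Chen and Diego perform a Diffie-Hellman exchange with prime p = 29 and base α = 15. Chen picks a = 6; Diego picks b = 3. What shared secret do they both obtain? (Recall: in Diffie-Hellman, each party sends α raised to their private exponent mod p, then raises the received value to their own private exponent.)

9

Diego sends B = α^b mod p = 15^3 mod 29.
15^1 ≡ 15 (mod 29)
15^2 = (15^1)^2 ≡ 15^2 = 225 ≡ 22 (mod 29)
15^3 = 15^2 · 15^1 ≡ 22 · 15 ≡ 11 (mod 29).
So B = 11. Chen then computes K = B^a mod p = 11^6 mod 29.
11^1 ≡ 11 (mod 29)
11^2 = (11^1)^2 ≡ 11^2 = 121 ≡ 5 (mod 29)
11^4 = (11^2)^2 ≡ 5^2 = 25 ≡ 25 (mod 29)
11^6 = 11^4 · 11^2 ≡ 25 · 5 ≡ 9 (mod 29).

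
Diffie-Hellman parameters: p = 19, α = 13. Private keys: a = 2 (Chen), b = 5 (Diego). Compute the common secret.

Diego sends B = α^b mod p = 13^5 mod 19.
13^1 ≡ 13 (mod 19)
13^2 = (13^1)^2 ≡ 13^2 = 169 ≡ 17 (mod 19)
13^4 = (13^2)^2 ≡ 17^2 = 289 ≡ 4 (mod 19)
13^5 = 13^4 · 13^1 ≡ 4 · 13 ≡ 14 (mod 19).
So B = 14. Chen then computes K = B^a mod p = 14^2 mod 19.
14^1 ≡ 14 (mod 19)
14^2 = (14^1)^2 ≡ 14^2 = 196 ≡ 6 (mod 19)

6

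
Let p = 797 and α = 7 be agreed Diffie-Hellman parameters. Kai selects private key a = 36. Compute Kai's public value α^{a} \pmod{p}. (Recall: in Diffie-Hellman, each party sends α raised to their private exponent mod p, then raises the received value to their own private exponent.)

115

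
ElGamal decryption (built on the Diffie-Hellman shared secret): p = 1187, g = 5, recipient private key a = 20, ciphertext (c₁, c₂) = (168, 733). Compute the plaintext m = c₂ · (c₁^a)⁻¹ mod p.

581

Shared mask s = c₁^a mod p = 168^20 mod 1187.
168^1 ≡ 168 (mod 1187)
168^2 = (168^1)^2 ≡ 168^2 = 28224 ≡ 923 (mod 1187)
168^4 = (168^2)^2 ≡ 923^2 = 851929 ≡ 850 (mod 1187)
168^8 = (168^4)^2 ≡ 850^2 = 722500 ≡ 804 (mod 1187)
168^16 = (168^8)^2 ≡ 804^2 = 646416 ≡ 688 (mod 1187)
168^20 = 168^16 · 168^4 ≡ 688 · 850 ≡ 796 (mod 1187).
So s = 796; s⁻¹ ≡ 85 (mod 1187).
m = c₂ · s⁻¹ mod 1187 = 733 · 85 mod 1187 = 581.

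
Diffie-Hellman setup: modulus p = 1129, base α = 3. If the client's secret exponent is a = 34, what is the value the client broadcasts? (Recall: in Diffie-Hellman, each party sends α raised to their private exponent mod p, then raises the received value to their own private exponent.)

237

Public value = 3^34 (mod 1129).
3^1 ≡ 3 (mod 1129)
3^2 = (3^1)^2 ≡ 3^2 = 9 ≡ 9 (mod 1129)
3^4 = (3^2)^2 ≡ 9^2 = 81 ≡ 81 (mod 1129)
3^8 = (3^4)^2 ≡ 81^2 = 6561 ≡ 916 (mod 1129)
3^16 = (3^8)^2 ≡ 916^2 = 839056 ≡ 209 (mod 1129)
3^32 = (3^16)^2 ≡ 209^2 = 43681 ≡ 779 (mod 1129)
3^34 = 3^32 · 3^2 ≡ 779 · 9 ≡ 237 (mod 1129).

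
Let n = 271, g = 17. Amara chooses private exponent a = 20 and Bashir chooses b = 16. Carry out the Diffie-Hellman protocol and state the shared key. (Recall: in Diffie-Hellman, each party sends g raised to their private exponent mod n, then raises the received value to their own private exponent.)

Bashir sends B = g^b mod n = 17^16 mod 271.
17^1 ≡ 17 (mod 271)
17^2 = (17^1)^2 ≡ 17^2 = 289 ≡ 18 (mod 271)
17^4 = (17^2)^2 ≡ 18^2 = 324 ≡ 53 (mod 271)
17^8 = (17^4)^2 ≡ 53^2 = 2809 ≡ 99 (mod 271)
17^16 = (17^8)^2 ≡ 99^2 = 9801 ≡ 45 (mod 271)
So B = 45. Amara then computes K = B^a mod n = 45^20 mod 271.
45^1 ≡ 45 (mod 271)
45^2 = (45^1)^2 ≡ 45^2 = 2025 ≡ 128 (mod 271)
45^4 = (45^2)^2 ≡ 128^2 = 16384 ≡ 124 (mod 271)
45^8 = (45^4)^2 ≡ 124^2 = 15376 ≡ 200 (mod 271)
45^16 = (45^8)^2 ≡ 200^2 = 40000 ≡ 163 (mod 271)
45^20 = 45^16 · 45^4 ≡ 163 · 124 ≡ 158 (mod 271).

158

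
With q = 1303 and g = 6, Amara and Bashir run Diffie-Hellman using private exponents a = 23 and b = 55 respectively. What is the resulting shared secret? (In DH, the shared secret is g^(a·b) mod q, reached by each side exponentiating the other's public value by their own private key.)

210

Bashir sends B = g^b mod q = 6^55 mod 1303.
6^1 ≡ 6 (mod 1303)
6^2 = (6^1)^2 ≡ 6^2 = 36 ≡ 36 (mod 1303)
6^4 = (6^2)^2 ≡ 36^2 = 1296 ≡ 1296 (mod 1303)
6^8 = (6^4)^2 ≡ 1296^2 = 1679616 ≡ 49 (mod 1303)
6^16 = (6^8)^2 ≡ 49^2 = 2401 ≡ 1098 (mod 1303)
6^32 = (6^16)^2 ≡ 1098^2 = 1205604 ≡ 329 (mod 1303)
6^55 = 6^32 · 6^16 · 6^4 · 6^2 · 6^1 ≡ 329 · 1098 · 1296 · 36 · 6 ≡ 151 (mod 1303).
So B = 151. Amara then computes K = B^a mod q = 151^23 mod 1303.
151^1 ≡ 151 (mod 1303)
151^2 = (151^1)^2 ≡ 151^2 = 22801 ≡ 650 (mod 1303)
151^4 = (151^2)^2 ≡ 650^2 = 422500 ≡ 328 (mod 1303)
151^8 = (151^4)^2 ≡ 328^2 = 107584 ≡ 738 (mod 1303)
151^16 = (151^8)^2 ≡ 738^2 = 544644 ≡ 1293 (mod 1303)
151^23 = 151^16 · 151^4 · 151^2 · 151^1 ≡ 1293 · 328 · 650 · 151 ≡ 210 (mod 1303).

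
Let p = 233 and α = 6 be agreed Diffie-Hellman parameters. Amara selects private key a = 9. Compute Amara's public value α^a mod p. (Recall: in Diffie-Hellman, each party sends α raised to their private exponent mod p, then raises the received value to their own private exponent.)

Public value = 6^9 mod 233.
6^1 ≡ 6 (mod 233)
6^2 = (6^1)^2 ≡ 6^2 = 36 ≡ 36 (mod 233)
6^4 = (6^2)^2 ≡ 36^2 = 1296 ≡ 131 (mod 233)
6^8 = (6^4)^2 ≡ 131^2 = 17161 ≡ 152 (mod 233)
6^9 = 6^8 · 6^1 ≡ 152 · 6 ≡ 213 (mod 233).

213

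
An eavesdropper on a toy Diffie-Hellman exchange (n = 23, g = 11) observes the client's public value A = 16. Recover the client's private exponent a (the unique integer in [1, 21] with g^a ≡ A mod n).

Try successive powers of 11 modulo 23:
11^1 ≡ 11
11^2 ≡ 6
11^3 ≡ 20
11^4 ≡ 13
11^5 ≡ 5
11^6 ≡ 9
11^7 ≡ 7
11^8 ≡ 8
11^9 ≡ 19
11^10 ≡ 2
11^11 ≡ 22
11^12 ≡ 12
11^13 ≡ 17
11^14 ≡ 3
11^15 ≡ 10
11^16 ≡ 18
11^17 ≡ 14
11^18 ≡ 16
Found: a = 18.

18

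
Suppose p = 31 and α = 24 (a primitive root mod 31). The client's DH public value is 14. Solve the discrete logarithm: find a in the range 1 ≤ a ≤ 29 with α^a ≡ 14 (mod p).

Try successive powers of 24 modulo 31:
24^1 ≡ 24
24^2 ≡ 18
24^3 ≡ 29
24^4 ≡ 14
Found: a = 4.

4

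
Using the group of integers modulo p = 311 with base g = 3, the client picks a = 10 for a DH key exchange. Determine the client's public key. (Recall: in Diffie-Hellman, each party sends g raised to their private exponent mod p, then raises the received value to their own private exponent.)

270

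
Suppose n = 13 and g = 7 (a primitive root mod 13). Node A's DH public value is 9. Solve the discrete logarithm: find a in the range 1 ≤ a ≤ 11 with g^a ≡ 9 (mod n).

4

Try successive powers of 7 modulo 13:
7^1 ≡ 7
7^2 ≡ 10
7^3 ≡ 5
7^4 ≡ 9
Found: a = 4.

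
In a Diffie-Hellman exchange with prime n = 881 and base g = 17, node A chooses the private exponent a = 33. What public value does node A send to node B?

604

Public value = 17^33 mod 881.
17^1 ≡ 17 (mod 881)
17^2 = (17^1)^2 ≡ 17^2 = 289 ≡ 289 (mod 881)
17^4 = (17^2)^2 ≡ 289^2 = 83521 ≡ 707 (mod 881)
17^8 = (17^4)^2 ≡ 707^2 = 499849 ≡ 322 (mod 881)
17^16 = (17^8)^2 ≡ 322^2 = 103684 ≡ 607 (mod 881)
17^32 = (17^16)^2 ≡ 607^2 = 368449 ≡ 191 (mod 881)
17^33 = 17^32 · 17^1 ≡ 191 · 17 ≡ 604 (mod 881).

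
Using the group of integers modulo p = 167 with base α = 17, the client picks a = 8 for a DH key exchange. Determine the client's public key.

107

Public value = 17^{8} \pmod{167}.
17^1 ≡ 17 (mod 167)
17^2 = (17^1)^2 ≡ 17^2 = 289 ≡ 122 (mod 167)
17^4 = (17^2)^2 ≡ 122^2 = 14884 ≡ 21 (mod 167)
17^8 = (17^4)^2 ≡ 21^2 = 441 ≡ 107 (mod 167)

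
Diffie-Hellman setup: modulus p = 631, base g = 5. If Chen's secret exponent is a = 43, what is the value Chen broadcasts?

Public value = 5^43 mod 631.
5^1 ≡ 5 (mod 631)
5^2 = (5^1)^2 ≡ 5^2 = 25 ≡ 25 (mod 631)
5^4 = (5^2)^2 ≡ 25^2 = 625 ≡ 625 (mod 631)
5^8 = (5^4)^2 ≡ 625^2 = 390625 ≡ 36 (mod 631)
5^16 = (5^8)^2 ≡ 36^2 = 1296 ≡ 34 (mod 631)
5^32 = (5^16)^2 ≡ 34^2 = 1156 ≡ 525 (mod 631)
5^43 = 5^32 · 5^8 · 5^2 · 5^1 ≡ 525 · 36 · 25 · 5 ≡ 36 (mod 631).

36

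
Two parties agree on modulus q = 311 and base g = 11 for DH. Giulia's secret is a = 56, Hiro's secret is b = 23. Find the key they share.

49

Hiro sends B = g^b mod q = 11^23 mod 311.
11^1 ≡ 11 (mod 311)
11^2 = (11^1)^2 ≡ 11^2 = 121 ≡ 121 (mod 311)
11^4 = (11^2)^2 ≡ 121^2 = 14641 ≡ 24 (mod 311)
11^8 = (11^4)^2 ≡ 24^2 = 576 ≡ 265 (mod 311)
11^16 = (11^8)^2 ≡ 265^2 = 70225 ≡ 250 (mod 311)
11^23 = 11^16 · 11^4 · 11^2 · 11^1 ≡ 250 · 24 · 121 · 11 ≡ 142 (mod 311).
So B = 142. Giulia then computes K = B^a mod q = 142^56 mod 311.
142^1 ≡ 142 (mod 311)
142^2 = (142^1)^2 ≡ 142^2 = 20164 ≡ 260 (mod 311)
142^4 = (142^2)^2 ≡ 260^2 = 67600 ≡ 113 (mod 311)
142^8 = (142^4)^2 ≡ 113^2 = 12769 ≡ 18 (mod 311)
142^16 = (142^8)^2 ≡ 18^2 = 324 ≡ 13 (mod 311)
142^32 = (142^16)^2 ≡ 13^2 = 169 ≡ 169 (mod 311)
142^56 = 142^32 · 142^16 · 142^8 ≡ 169 · 13 · 18 ≡ 49 (mod 311).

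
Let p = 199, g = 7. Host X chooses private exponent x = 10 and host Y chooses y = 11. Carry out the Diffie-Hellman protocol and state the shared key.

Host X sends A = g^x mod p = 7^10 mod 199.
7^1 ≡ 7 (mod 199)
7^2 = (7^1)^2 ≡ 7^2 = 49 ≡ 49 (mod 199)
7^4 = (7^2)^2 ≡ 49^2 = 2401 ≡ 13 (mod 199)
7^8 = (7^4)^2 ≡ 13^2 = 169 ≡ 169 (mod 199)
7^10 = 7^8 · 7^2 ≡ 169 · 49 ≡ 122 (mod 199).
So A = 122. Host Y then computes K = A^y mod p = 122^11 mod 199.
122^1 ≡ 122 (mod 199)
122^2 = (122^1)^2 ≡ 122^2 = 14884 ≡ 158 (mod 199)
122^4 = (122^2)^2 ≡ 158^2 = 24964 ≡ 89 (mod 199)
122^8 = (122^4)^2 ≡ 89^2 = 7921 ≡ 160 (mod 199)
122^11 = 122^8 · 122^2 · 122^1 ≡ 160 · 158 · 122 ≡ 58 (mod 199).

58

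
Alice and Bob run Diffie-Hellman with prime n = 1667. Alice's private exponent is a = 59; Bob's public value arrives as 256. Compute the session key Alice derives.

Shared key K = 256^59 mod 1667.
256^1 ≡ 256 (mod 1667)
256^2 = (256^1)^2 ≡ 256^2 = 65536 ≡ 523 (mod 1667)
256^4 = (256^2)^2 ≡ 523^2 = 273529 ≡ 141 (mod 1667)
256^8 = (256^4)^2 ≡ 141^2 = 19881 ≡ 1544 (mod 1667)
256^16 = (256^8)^2 ≡ 1544^2 = 2383936 ≡ 126 (mod 1667)
256^32 = (256^16)^2 ≡ 126^2 = 15876 ≡ 873 (mod 1667)
256^59 = 256^32 · 256^16 · 256^8 · 256^2 · 256^1 ≡ 873 · 126 · 1544 · 523 · 256 ≡ 11 (mod 1667).

11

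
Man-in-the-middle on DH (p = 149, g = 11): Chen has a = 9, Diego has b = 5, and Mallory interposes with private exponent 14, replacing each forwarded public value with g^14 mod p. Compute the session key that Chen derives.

119

Chen receives Mallory's public value M = 11^14 mod 149 instead of the honest one.
11^1 ≡ 11 (mod 149)
11^2 = (11^1)^2 ≡ 11^2 = 121 ≡ 121 (mod 149)
11^4 = (11^2)^2 ≡ 121^2 = 14641 ≡ 39 (mod 149)
11^8 = (11^4)^2 ≡ 39^2 = 1521 ≡ 31 (mod 149)
11^14 = 11^8 · 11^4 · 11^2 ≡ 31 · 39 · 121 ≡ 120 (mod 149).
So M = 120. Chen computes K = M^9 mod 149.
120^1 ≡ 120 (mod 149)
120^2 = (120^1)^2 ≡ 120^2 = 14400 ≡ 96 (mod 149)
120^4 = (120^2)^2 ≡ 96^2 = 9216 ≡ 127 (mod 149)
120^8 = (120^4)^2 ≡ 127^2 = 16129 ≡ 37 (mod 149)
120^9 = 120^8 · 120^1 ≡ 37 · 120 ≡ 119 (mod 149).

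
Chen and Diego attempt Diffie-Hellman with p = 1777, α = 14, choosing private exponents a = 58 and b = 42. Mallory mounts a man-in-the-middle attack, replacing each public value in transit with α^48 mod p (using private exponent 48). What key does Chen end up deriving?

859

Chen receives Mallory's public value M = 14^48 mod 1777 instead of the honest one.
14^1 ≡ 14 (mod 1777)
14^2 = (14^1)^2 ≡ 14^2 = 196 ≡ 196 (mod 1777)
14^4 = (14^2)^2 ≡ 196^2 = 38416 ≡ 1099 (mod 1777)
14^8 = (14^4)^2 ≡ 1099^2 = 1207801 ≡ 1218 (mod 1777)
14^16 = (14^8)^2 ≡ 1218^2 = 1483524 ≡ 1506 (mod 1777)
14^32 = (14^16)^2 ≡ 1506^2 = 2268036 ≡ 584 (mod 1777)
14^48 = 14^32 · 14^16 ≡ 584 · 1506 ≡ 1666 (mod 1777).
So M = 1666. Chen computes K = M^58 mod 1777.
1666^1 ≡ 1666 (mod 1777)
1666^2 = (1666^1)^2 ≡ 1666^2 = 2775556 ≡ 1659 (mod 1777)
1666^4 = (1666^2)^2 ≡ 1659^2 = 2752281 ≡ 1485 (mod 1777)
1666^8 = (1666^4)^2 ≡ 1485^2 = 2205225 ≡ 1745 (mod 1777)
1666^16 = (1666^8)^2 ≡ 1745^2 = 3045025 ≡ 1024 (mod 1777)
1666^32 = (1666^16)^2 ≡ 1024^2 = 1048576 ≡ 146 (mod 1777)
1666^58 = 1666^32 · 1666^16 · 1666^8 · 1666^2 ≡ 146 · 1024 · 1745 · 1659 ≡ 859 (mod 1777).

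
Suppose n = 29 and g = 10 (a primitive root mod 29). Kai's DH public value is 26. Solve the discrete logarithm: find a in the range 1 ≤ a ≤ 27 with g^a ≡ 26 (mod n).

Try successive powers of 10 modulo 29:
10^1 ≡ 10
10^2 ≡ 13
10^3 ≡ 14
10^4 ≡ 24
10^5 ≡ 8
10^6 ≡ 22
10^7 ≡ 17
10^8 ≡ 25
10^9 ≡ 18
10^10 ≡ 6
10^11 ≡ 2
10^12 ≡ 20
10^13 ≡ 26
Found: a = 13.

13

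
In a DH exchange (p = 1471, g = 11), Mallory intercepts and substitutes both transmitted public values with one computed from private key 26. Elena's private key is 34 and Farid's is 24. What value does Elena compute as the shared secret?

Elena receives Mallory's public value M = 11^26 mod 1471 instead of the honest one.
11^1 ≡ 11 (mod 1471)
11^2 = (11^1)^2 ≡ 11^2 = 121 ≡ 121 (mod 1471)
11^4 = (11^2)^2 ≡ 121^2 = 14641 ≡ 1402 (mod 1471)
11^8 = (11^4)^2 ≡ 1402^2 = 1965604 ≡ 348 (mod 1471)
11^16 = (11^8)^2 ≡ 348^2 = 121104 ≡ 482 (mod 1471)
11^26 = 11^16 · 11^8 · 11^2 ≡ 482 · 348 · 121 ≡ 669 (mod 1471).
So M = 669. Elena computes K = M^34 mod 1471.
669^1 ≡ 669 (mod 1471)
669^2 = (669^1)^2 ≡ 669^2 = 447561 ≡ 377 (mod 1471)
669^4 = (669^2)^2 ≡ 377^2 = 142129 ≡ 913 (mod 1471)
669^8 = (669^4)^2 ≡ 913^2 = 833569 ≡ 983 (mod 1471)
669^16 = (669^8)^2 ≡ 983^2 = 966289 ≡ 1313 (mod 1471)
669^32 = (669^16)^2 ≡ 1313^2 = 1723969 ≡ 1428 (mod 1471)
669^34 = 669^32 · 669^2 ≡ 1428 · 377 ≡ 1441 (mod 1471).

1441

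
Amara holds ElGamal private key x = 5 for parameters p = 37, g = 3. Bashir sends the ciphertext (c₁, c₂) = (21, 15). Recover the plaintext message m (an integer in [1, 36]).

13

Shared mask s = c₁^x mod p = 21^5 mod 37.
21^1 ≡ 21 (mod 37)
21^2 = (21^1)^2 ≡ 21^2 = 441 ≡ 34 (mod 37)
21^4 = (21^2)^2 ≡ 34^2 = 1156 ≡ 9 (mod 37)
21^5 = 21^4 · 21^1 ≡ 9 · 21 ≡ 4 (mod 37).
So s = 4; s⁻¹ ≡ 28 (mod 37).
m = c₂ · s⁻¹ mod 37 = 15 · 28 mod 37 = 13.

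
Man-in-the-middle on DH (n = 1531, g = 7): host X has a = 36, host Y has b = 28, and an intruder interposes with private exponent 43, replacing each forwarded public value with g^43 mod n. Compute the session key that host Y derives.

Host Y receives an intruder's public value M = 7^43 mod 1531 instead of the honest one.
7^1 ≡ 7 (mod 1531)
7^2 = (7^1)^2 ≡ 7^2 = 49 ≡ 49 (mod 1531)
7^4 = (7^2)^2 ≡ 49^2 = 2401 ≡ 870 (mod 1531)
7^8 = (7^4)^2 ≡ 870^2 = 756900 ≡ 586 (mod 1531)
7^16 = (7^8)^2 ≡ 586^2 = 343396 ≡ 452 (mod 1531)
7^32 = (7^16)^2 ≡ 452^2 = 204304 ≡ 681 (mod 1531)
7^43 = 7^32 · 7^8 · 7^2 · 7^1 ≡ 681 · 586 · 49 · 7 ≡ 583 (mod 1531).
So M = 583. Host Y computes K = M^28 mod 1531.
583^1 ≡ 583 (mod 1531)
583^2 = (583^1)^2 ≡ 583^2 = 339889 ≡ 7 (mod 1531)
583^4 = (583^2)^2 ≡ 7^2 = 49 ≡ 49 (mod 1531)
583^8 = (583^4)^2 ≡ 49^2 = 2401 ≡ 870 (mod 1531)
583^16 = (583^8)^2 ≡ 870^2 = 756900 ≡ 586 (mod 1531)
583^28 = 583^16 · 583^8 · 583^4 ≡ 586 · 870 · 49 ≡ 1384 (mod 1531).

1384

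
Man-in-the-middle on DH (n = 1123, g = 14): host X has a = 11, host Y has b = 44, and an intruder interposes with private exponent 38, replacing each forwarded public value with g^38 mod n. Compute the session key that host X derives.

856

Host X receives an intruder's public value M = 14^38 mod 1123 instead of the honest one.
14^1 ≡ 14 (mod 1123)
14^2 = (14^1)^2 ≡ 14^2 = 196 ≡ 196 (mod 1123)
14^4 = (14^2)^2 ≡ 196^2 = 38416 ≡ 234 (mod 1123)
14^8 = (14^4)^2 ≡ 234^2 = 54756 ≡ 852 (mod 1123)
14^16 = (14^8)^2 ≡ 852^2 = 725904 ≡ 446 (mod 1123)
14^32 = (14^16)^2 ≡ 446^2 = 198916 ≡ 145 (mod 1123)
14^38 = 14^32 · 14^4 · 14^2 ≡ 145 · 234 · 196 ≡ 997 (mod 1123).
So M = 997. Host X computes K = M^11 mod 1123.
997^1 ≡ 997 (mod 1123)
997^2 = (997^1)^2 ≡ 997^2 = 994009 ≡ 154 (mod 1123)
997^4 = (997^2)^2 ≡ 154^2 = 23716 ≡ 133 (mod 1123)
997^8 = (997^4)^2 ≡ 133^2 = 17689 ≡ 844 (mod 1123)
997^11 = 997^8 · 997^2 · 997^1 ≡ 844 · 154 · 997 ≡ 856 (mod 1123).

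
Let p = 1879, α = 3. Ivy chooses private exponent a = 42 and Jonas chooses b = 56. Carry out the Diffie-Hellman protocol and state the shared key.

Ivy sends A = α^a mod p = 3^42 mod 1879.
3^1 ≡ 3 (mod 1879)
3^2 = (3^1)^2 ≡ 3^2 = 9 ≡ 9 (mod 1879)
3^4 = (3^2)^2 ≡ 9^2 = 81 ≡ 81 (mod 1879)
3^8 = (3^4)^2 ≡ 81^2 = 6561 ≡ 924 (mod 1879)
3^16 = (3^8)^2 ≡ 924^2 = 853776 ≡ 710 (mod 1879)
3^32 = (3^16)^2 ≡ 710^2 = 504100 ≡ 528 (mod 1879)
3^42 = 3^32 · 3^8 · 3^2 ≡ 528 · 924 · 9 ≡ 1504 (mod 1879).
So A = 1504. Jonas then computes K = A^b mod p = 1504^56 mod 1879.
1504^1 ≡ 1504 (mod 1879)
1504^2 = (1504^1)^2 ≡ 1504^2 = 2262016 ≡ 1579 (mod 1879)
1504^4 = (1504^2)^2 ≡ 1579^2 = 2493241 ≡ 1687 (mod 1879)
1504^8 = (1504^4)^2 ≡ 1687^2 = 2845969 ≡ 1163 (mod 1879)
1504^16 = (1504^8)^2 ≡ 1163^2 = 1352569 ≡ 1568 (mod 1879)
1504^32 = (1504^16)^2 ≡ 1568^2 = 2458624 ≡ 892 (mod 1879)
1504^56 = 1504^32 · 1504^16 · 1504^8 ≡ 892 · 1568 · 1163 ≡ 1660 (mod 1879).

1660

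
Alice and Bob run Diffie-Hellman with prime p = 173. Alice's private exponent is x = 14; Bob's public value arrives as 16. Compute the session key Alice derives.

Shared key K = 16^14 mod 173.
16^1 ≡ 16 (mod 173)
16^2 = (16^1)^2 ≡ 16^2 = 256 ≡ 83 (mod 173)
16^4 = (16^2)^2 ≡ 83^2 = 6889 ≡ 142 (mod 173)
16^8 = (16^4)^2 ≡ 142^2 = 20164 ≡ 96 (mod 173)
16^14 = 16^8 · 16^4 · 16^2 ≡ 96 · 142 · 83 ≡ 36 (mod 173).

36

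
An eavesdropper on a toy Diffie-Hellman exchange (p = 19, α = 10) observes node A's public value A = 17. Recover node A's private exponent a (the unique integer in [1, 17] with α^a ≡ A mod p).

Try successive powers of 10 modulo 19:
10^1 ≡ 10
10^2 ≡ 5
10^3 ≡ 12
10^4 ≡ 6
10^5 ≡ 3
10^6 ≡ 11
10^7 ≡ 15
10^8 ≡ 17
Found: a = 8.

8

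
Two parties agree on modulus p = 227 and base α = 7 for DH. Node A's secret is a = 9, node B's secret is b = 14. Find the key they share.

Node B sends B = α^b mod p = 7^14 mod 227.
7^1 ≡ 7 (mod 227)
7^2 = (7^1)^2 ≡ 7^2 = 49 ≡ 49 (mod 227)
7^4 = (7^2)^2 ≡ 49^2 = 2401 ≡ 131 (mod 227)
7^8 = (7^4)^2 ≡ 131^2 = 17161 ≡ 136 (mod 227)
7^14 = 7^8 · 7^4 · 7^2 ≡ 136 · 131 · 49 ≡ 169 (mod 227).
So B = 169. Node A then computes K = B^a mod p = 169^9 mod 227.
169^1 ≡ 169 (mod 227)
169^2 = (169^1)^2 ≡ 169^2 = 28561 ≡ 186 (mod 227)
169^4 = (169^2)^2 ≡ 186^2 = 34596 ≡ 92 (mod 227)
169^8 = (169^4)^2 ≡ 92^2 = 8464 ≡ 65 (mod 227)
169^9 = 169^8 · 169^1 ≡ 65 · 169 ≡ 89 (mod 227).

89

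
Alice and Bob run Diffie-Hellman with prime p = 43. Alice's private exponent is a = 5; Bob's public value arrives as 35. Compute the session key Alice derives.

41

Shared key K = 35^5 mod 43.
35^1 ≡ 35 (mod 43)
35^2 = (35^1)^2 ≡ 35^2 = 1225 ≡ 21 (mod 43)
35^4 = (35^2)^2 ≡ 21^2 = 441 ≡ 11 (mod 43)
35^5 = 35^4 · 35^1 ≡ 11 · 35 ≡ 41 (mod 43).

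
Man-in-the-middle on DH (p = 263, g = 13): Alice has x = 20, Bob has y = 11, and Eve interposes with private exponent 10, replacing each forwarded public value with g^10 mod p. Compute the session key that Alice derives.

Alice receives Eve's public value M = 13^10 mod 263 instead of the honest one.
13^1 ≡ 13 (mod 263)
13^2 = (13^1)^2 ≡ 13^2 = 169 ≡ 169 (mod 263)
13^4 = (13^2)^2 ≡ 169^2 = 28561 ≡ 157 (mod 263)
13^8 = (13^4)^2 ≡ 157^2 = 24649 ≡ 190 (mod 263)
13^10 = 13^8 · 13^2 ≡ 190 · 169 ≡ 24 (mod 263).
So M = 24. Alice computes K = M^20 mod 263.
24^1 ≡ 24 (mod 263)
24^2 = (24^1)^2 ≡ 24^2 = 576 ≡ 50 (mod 263)
24^4 = (24^2)^2 ≡ 50^2 = 2500 ≡ 133 (mod 263)
24^8 = (24^4)^2 ≡ 133^2 = 17689 ≡ 68 (mod 263)
24^16 = (24^8)^2 ≡ 68^2 = 4624 ≡ 153 (mod 263)
24^20 = 24^16 · 24^4 ≡ 153 · 133 ≡ 98 (mod 263).

98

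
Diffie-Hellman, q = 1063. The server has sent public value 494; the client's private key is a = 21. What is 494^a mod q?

476

Shared key K = 494^21 mod 1063.
494^1 ≡ 494 (mod 1063)
494^2 = (494^1)^2 ≡ 494^2 = 244036 ≡ 609 (mod 1063)
494^4 = (494^2)^2 ≡ 609^2 = 370881 ≡ 957 (mod 1063)
494^8 = (494^4)^2 ≡ 957^2 = 915849 ≡ 606 (mod 1063)
494^16 = (494^8)^2 ≡ 606^2 = 367236 ≡ 501 (mod 1063)
494^21 = 494^16 · 494^4 · 494^1 ≡ 501 · 957 · 494 ≡ 476 (mod 1063).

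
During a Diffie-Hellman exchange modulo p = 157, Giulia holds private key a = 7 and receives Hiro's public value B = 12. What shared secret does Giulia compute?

Shared key K = 12^7 mod 157.
12^1 ≡ 12 (mod 157)
12^2 = (12^1)^2 ≡ 12^2 = 144 ≡ 144 (mod 157)
12^4 = (12^2)^2 ≡ 144^2 = 20736 ≡ 12 (mod 157)
12^7 = 12^4 · 12^2 · 12^1 ≡ 12 · 144 · 12 ≡ 12 (mod 157).

12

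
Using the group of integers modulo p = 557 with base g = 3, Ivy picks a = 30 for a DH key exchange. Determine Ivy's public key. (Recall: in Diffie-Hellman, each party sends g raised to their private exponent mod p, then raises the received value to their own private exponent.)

Public value = 3^30 mod 557.
3^1 ≡ 3 (mod 557)
3^2 = (3^1)^2 ≡ 3^2 = 9 ≡ 9 (mod 557)
3^4 = (3^2)^2 ≡ 9^2 = 81 ≡ 81 (mod 557)
3^8 = (3^4)^2 ≡ 81^2 = 6561 ≡ 434 (mod 557)
3^16 = (3^8)^2 ≡ 434^2 = 188356 ≡ 90 (mod 557)
3^30 = 3^16 · 3^8 · 3^4 · 3^2 ≡ 90 · 434 · 81 · 9 ≡ 343 (mod 557).

343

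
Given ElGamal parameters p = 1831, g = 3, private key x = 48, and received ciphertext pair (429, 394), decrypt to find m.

Shared mask s = c₁^x mod p = 429^48 mod 1831.
429^1 ≡ 429 (mod 1831)
429^2 = (429^1)^2 ≡ 429^2 = 184041 ≡ 941 (mod 1831)
429^4 = (429^2)^2 ≡ 941^2 = 885481 ≡ 1108 (mod 1831)
429^8 = (429^4)^2 ≡ 1108^2 = 1227664 ≡ 894 (mod 1831)
429^16 = (429^8)^2 ≡ 894^2 = 799236 ≡ 920 (mod 1831)
429^32 = (429^16)^2 ≡ 920^2 = 846400 ≡ 478 (mod 1831)
429^48 = 429^32 · 429^16 ≡ 478 · 920 ≡ 320 (mod 1831).
So s = 320; s⁻¹ ≡ 967 (mod 1831).
m = c₂ · s⁻¹ mod 1831 = 394 · 967 mod 1831 = 150.

150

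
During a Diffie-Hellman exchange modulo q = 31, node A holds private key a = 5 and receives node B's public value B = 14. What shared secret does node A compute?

Shared key K = 14^5 mod 31.
14^1 ≡ 14 (mod 31)
14^2 = (14^1)^2 ≡ 14^2 = 196 ≡ 10 (mod 31)
14^4 = (14^2)^2 ≡ 10^2 = 100 ≡ 7 (mod 31)
14^5 = 14^4 · 14^1 ≡ 7 · 14 ≡ 5 (mod 31).

5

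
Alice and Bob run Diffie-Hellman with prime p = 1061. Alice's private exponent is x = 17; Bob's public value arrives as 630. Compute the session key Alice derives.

843

Shared key K = 630^17 mod 1061.
630^1 ≡ 630 (mod 1061)
630^2 = (630^1)^2 ≡ 630^2 = 396900 ≡ 86 (mod 1061)
630^4 = (630^2)^2 ≡ 86^2 = 7396 ≡ 1030 (mod 1061)
630^8 = (630^4)^2 ≡ 1030^2 = 1060900 ≡ 961 (mod 1061)
630^16 = (630^8)^2 ≡ 961^2 = 923521 ≡ 451 (mod 1061)
630^17 = 630^16 · 630^1 ≡ 451 · 630 ≡ 843 (mod 1061).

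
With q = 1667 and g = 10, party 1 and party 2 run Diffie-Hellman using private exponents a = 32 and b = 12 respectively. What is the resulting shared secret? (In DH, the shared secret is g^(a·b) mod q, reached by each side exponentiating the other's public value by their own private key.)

994

Party 2 sends B = g^b mod q = 10^12 mod 1667.
10^1 ≡ 10 (mod 1667)
10^2 = (10^1)^2 ≡ 10^2 = 100 ≡ 100 (mod 1667)
10^4 = (10^2)^2 ≡ 100^2 = 10000 ≡ 1665 (mod 1667)
10^8 = (10^4)^2 ≡ 1665^2 = 2772225 ≡ 4 (mod 1667)
10^12 = 10^8 · 10^4 ≡ 4 · 1665 ≡ 1659 (mod 1667).
So B = 1659. Party 1 then computes K = B^a mod q = 1659^32 mod 1667.
1659^1 ≡ 1659 (mod 1667)
1659^2 = (1659^1)^2 ≡ 1659^2 = 2752281 ≡ 64 (mod 1667)
1659^4 = (1659^2)^2 ≡ 64^2 = 4096 ≡ 762 (mod 1667)
1659^8 = (1659^4)^2 ≡ 762^2 = 580644 ≡ 528 (mod 1667)
1659^16 = (1659^8)^2 ≡ 528^2 = 278784 ≡ 395 (mod 1667)
1659^32 = (1659^16)^2 ≡ 395^2 = 156025 ≡ 994 (mod 1667)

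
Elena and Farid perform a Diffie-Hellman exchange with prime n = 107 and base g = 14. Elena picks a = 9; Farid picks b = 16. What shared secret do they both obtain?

90

Farid sends B = g^b mod n = 14^16 mod 107.
14^1 ≡ 14 (mod 107)
14^2 = (14^1)^2 ≡ 14^2 = 196 ≡ 89 (mod 107)
14^4 = (14^2)^2 ≡ 89^2 = 7921 ≡ 3 (mod 107)
14^8 = (14^4)^2 ≡ 3^2 = 9 ≡ 9 (mod 107)
14^16 = (14^8)^2 ≡ 9^2 = 81 ≡ 81 (mod 107)
So B = 81. Elena then computes K = B^a mod n = 81^9 mod 107.
81^1 ≡ 81 (mod 107)
81^2 = (81^1)^2 ≡ 81^2 = 6561 ≡ 34 (mod 107)
81^4 = (81^2)^2 ≡ 34^2 = 1156 ≡ 86 (mod 107)
81^8 = (81^4)^2 ≡ 86^2 = 7396 ≡ 13 (mod 107)
81^9 = 81^8 · 81^1 ≡ 13 · 81 ≡ 90 (mod 107).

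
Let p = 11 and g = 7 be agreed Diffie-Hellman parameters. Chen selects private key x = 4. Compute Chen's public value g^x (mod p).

3

Public value = 7^4 (mod 11).
7^1 ≡ 7 (mod 11)
7^2 = (7^1)^2 ≡ 7^2 = 49 ≡ 5 (mod 11)
7^4 = (7^2)^2 ≡ 5^2 = 25 ≡ 3 (mod 11)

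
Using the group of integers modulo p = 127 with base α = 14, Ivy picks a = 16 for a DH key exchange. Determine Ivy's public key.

Public value = 14^16 (mod 127).
14^1 ≡ 14 (mod 127)
14^2 = (14^1)^2 ≡ 14^2 = 196 ≡ 69 (mod 127)
14^4 = (14^2)^2 ≡ 69^2 = 4761 ≡ 62 (mod 127)
14^8 = (14^4)^2 ≡ 62^2 = 3844 ≡ 34 (mod 127)
14^16 = (14^8)^2 ≡ 34^2 = 1156 ≡ 13 (mod 127)

13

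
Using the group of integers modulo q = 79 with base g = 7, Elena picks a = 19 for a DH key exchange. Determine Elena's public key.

Public value = 7^19 (mod 79).
7^1 ≡ 7 (mod 79)
7^2 = (7^1)^2 ≡ 7^2 = 49 ≡ 49 (mod 79)
7^4 = (7^2)^2 ≡ 49^2 = 2401 ≡ 31 (mod 79)
7^8 = (7^4)^2 ≡ 31^2 = 961 ≡ 13 (mod 79)
7^16 = (7^8)^2 ≡ 13^2 = 169 ≡ 11 (mod 79)
7^19 = 7^16 · 7^2 · 7^1 ≡ 11 · 49 · 7 ≡ 60 (mod 79).

60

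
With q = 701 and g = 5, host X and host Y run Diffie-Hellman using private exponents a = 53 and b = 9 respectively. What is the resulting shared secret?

Host Y sends B = g^b mod q = 5^9 mod 701.
5^1 ≡ 5 (mod 701)
5^2 = (5^1)^2 ≡ 5^2 = 25 ≡ 25 (mod 701)
5^4 = (5^2)^2 ≡ 25^2 = 625 ≡ 625 (mod 701)
5^8 = (5^4)^2 ≡ 625^2 = 390625 ≡ 168 (mod 701)
5^9 = 5^8 · 5^1 ≡ 168 · 5 ≡ 139 (mod 701).
So B = 139. Host X then computes K = B^a mod q = 139^53 mod 701.
139^1 ≡ 139 (mod 701)
139^2 = (139^1)^2 ≡ 139^2 = 19321 ≡ 394 (mod 701)
139^4 = (139^2)^2 ≡ 394^2 = 155236 ≡ 315 (mod 701)
139^8 = (139^4)^2 ≡ 315^2 = 99225 ≡ 384 (mod 701)
139^16 = (139^8)^2 ≡ 384^2 = 147456 ≡ 246 (mod 701)
139^32 = (139^16)^2 ≡ 246^2 = 60516 ≡ 230 (mod 701)
139^53 = 139^32 · 139^16 · 139^4 · 139^1 ≡ 230 · 246 · 315 · 139 ≡ 270 (mod 701).

270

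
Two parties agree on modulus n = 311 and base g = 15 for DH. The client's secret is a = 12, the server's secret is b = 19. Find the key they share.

The client sends A = g^a mod n = 15^12 mod 311.
15^1 ≡ 15 (mod 311)
15^2 = (15^1)^2 ≡ 15^2 = 225 ≡ 225 (mod 311)
15^4 = (15^2)^2 ≡ 225^2 = 50625 ≡ 243 (mod 311)
15^8 = (15^4)^2 ≡ 243^2 = 59049 ≡ 270 (mod 311)
15^12 = 15^8 · 15^4 ≡ 270 · 243 ≡ 300 (mod 311).
So A = 300. The server then computes K = A^b mod n = 300^19 mod 311.
300^1 ≡ 300 (mod 311)
300^2 = (300^1)^2 ≡ 300^2 = 90000 ≡ 121 (mod 311)
300^4 = (300^2)^2 ≡ 121^2 = 14641 ≡ 24 (mod 311)
300^8 = (300^4)^2 ≡ 24^2 = 576 ≡ 265 (mod 311)
300^16 = (300^8)^2 ≡ 265^2 = 70225 ≡ 250 (mod 311)
300^19 = 300^16 · 300^2 · 300^1 ≡ 250 · 121 · 300 ≡ 20 (mod 311).

20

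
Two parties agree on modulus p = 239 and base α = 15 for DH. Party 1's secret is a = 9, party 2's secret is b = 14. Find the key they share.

187

Party 1 sends A = α^a mod p = 15^9 mod 239.
15^1 ≡ 15 (mod 239)
15^2 = (15^1)^2 ≡ 15^2 = 225 ≡ 225 (mod 239)
15^4 = (15^2)^2 ≡ 225^2 = 50625 ≡ 196 (mod 239)
15^8 = (15^4)^2 ≡ 196^2 = 38416 ≡ 176 (mod 239)
15^9 = 15^8 · 15^1 ≡ 176 · 15 ≡ 11 (mod 239).
So A = 11. Party 2 then computes K = A^b mod p = 11^14 mod 239.
11^1 ≡ 11 (mod 239)
11^2 = (11^1)^2 ≡ 11^2 = 121 ≡ 121 (mod 239)
11^4 = (11^2)^2 ≡ 121^2 = 14641 ≡ 62 (mod 239)
11^8 = (11^4)^2 ≡ 62^2 = 3844 ≡ 20 (mod 239)
11^14 = 11^8 · 11^4 · 11^2 ≡ 20 · 62 · 121 ≡ 187 (mod 239).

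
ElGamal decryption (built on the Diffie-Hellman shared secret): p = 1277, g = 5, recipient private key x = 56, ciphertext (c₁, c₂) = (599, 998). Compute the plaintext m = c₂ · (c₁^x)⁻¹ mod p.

Shared mask s = c₁^x mod p = 599^56 mod 1277.
599^1 ≡ 599 (mod 1277)
599^2 = (599^1)^2 ≡ 599^2 = 358801 ≡ 1241 (mod 1277)
599^4 = (599^2)^2 ≡ 1241^2 = 1540081 ≡ 19 (mod 1277)
599^8 = (599^4)^2 ≡ 19^2 = 361 ≡ 361 (mod 1277)
599^16 = (599^8)^2 ≡ 361^2 = 130321 ≡ 67 (mod 1277)
599^32 = (599^16)^2 ≡ 67^2 = 4489 ≡ 658 (mod 1277)
599^56 = 599^32 · 599^16 · 599^8 ≡ 658 · 67 · 361 ≡ 1072 (mod 1277).
So s = 1072; s⁻¹ ≡ 299 (mod 1277).
m = c₂ · s⁻¹ mod 1277 = 998 · 299 mod 1277 = 861.

861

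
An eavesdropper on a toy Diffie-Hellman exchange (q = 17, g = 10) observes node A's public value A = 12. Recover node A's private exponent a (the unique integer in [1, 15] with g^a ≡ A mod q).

15

Try successive powers of 10 modulo 17:
10^1 ≡ 10
10^2 ≡ 15
10^3 ≡ 14
10^4 ≡ 4
10^5 ≡ 6
10^6 ≡ 9
10^7 ≡ 5
10^8 ≡ 16
10^9 ≡ 7
10^10 ≡ 2
10^11 ≡ 3
10^12 ≡ 13
10^13 ≡ 11
10^14 ≡ 8
10^15 ≡ 12
Found: a = 15.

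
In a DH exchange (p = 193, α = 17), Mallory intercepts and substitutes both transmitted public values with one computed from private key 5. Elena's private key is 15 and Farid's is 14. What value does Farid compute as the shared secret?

Farid receives Mallory's public value M = 17^5 mod 193 instead of the honest one.
17^1 ≡ 17 (mod 193)
17^2 = (17^1)^2 ≡ 17^2 = 289 ≡ 96 (mod 193)
17^4 = (17^2)^2 ≡ 96^2 = 9216 ≡ 145 (mod 193)
17^5 = 17^4 · 17^1 ≡ 145 · 17 ≡ 149 (mod 193).
So M = 149. Farid computes K = M^14 mod 193.
149^1 ≡ 149 (mod 193)
149^2 = (149^1)^2 ≡ 149^2 = 22201 ≡ 6 (mod 193)
149^4 = (149^2)^2 ≡ 6^2 = 36 ≡ 36 (mod 193)
149^8 = (149^4)^2 ≡ 36^2 = 1296 ≡ 138 (mod 193)
149^14 = 149^8 · 149^4 · 149^2 ≡ 138 · 36 · 6 ≡ 86 (mod 193).

86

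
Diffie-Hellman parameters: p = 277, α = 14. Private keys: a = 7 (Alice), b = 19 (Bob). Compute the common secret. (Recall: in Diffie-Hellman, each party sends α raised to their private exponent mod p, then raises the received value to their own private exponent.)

Alice sends A = α^a mod p = 14^7 mod 277.
14^1 ≡ 14 (mod 277)
14^2 = (14^1)^2 ≡ 14^2 = 196 ≡ 196 (mod 277)
14^4 = (14^2)^2 ≡ 196^2 = 38416 ≡ 190 (mod 277)
14^7 = 14^4 · 14^2 · 14^1 ≡ 190 · 196 · 14 ≡ 46 (mod 277).
So A = 46. Bob then computes K = A^b mod p = 46^19 mod 277.
46^1 ≡ 46 (mod 277)
46^2 = (46^1)^2 ≡ 46^2 = 2116 ≡ 177 (mod 277)
46^4 = (46^2)^2 ≡ 177^2 = 31329 ≡ 28 (mod 277)
46^8 = (46^4)^2 ≡ 28^2 = 784 ≡ 230 (mod 277)
46^16 = (46^8)^2 ≡ 230^2 = 52900 ≡ 270 (mod 277)
46^19 = 46^16 · 46^2 · 46^1 ≡ 270 · 177 · 46 ≡ 68 (mod 277).

68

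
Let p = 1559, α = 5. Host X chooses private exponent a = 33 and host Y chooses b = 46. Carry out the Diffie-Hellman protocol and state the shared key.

Host Y sends B = α^b mod p = 5^46 mod 1559.
5^1 ≡ 5 (mod 1559)
5^2 = (5^1)^2 ≡ 5^2 = 25 ≡ 25 (mod 1559)
5^4 = (5^2)^2 ≡ 25^2 = 625 ≡ 625 (mod 1559)
5^8 = (5^4)^2 ≡ 625^2 = 390625 ≡ 875 (mod 1559)
5^16 = (5^8)^2 ≡ 875^2 = 765625 ≡ 156 (mod 1559)
5^32 = (5^16)^2 ≡ 156^2 = 24336 ≡ 951 (mod 1559)
5^46 = 5^32 · 5^8 · 5^4 · 5^2 ≡ 951 · 875 · 625 · 25 ≡ 696 (mod 1559).
So B = 696. Host X then computes K = B^a mod p = 696^33 mod 1559.
696^1 ≡ 696 (mod 1559)
696^2 = (696^1)^2 ≡ 696^2 = 484416 ≡ 1126 (mod 1559)
696^4 = (696^2)^2 ≡ 1126^2 = 1267876 ≡ 409 (mod 1559)
696^8 = (696^4)^2 ≡ 409^2 = 167281 ≡ 468 (mod 1559)
696^16 = (696^8)^2 ≡ 468^2 = 219024 ≡ 764 (mod 1559)
696^32 = (696^16)^2 ≡ 764^2 = 583696 ≡ 630 (mod 1559)
696^33 = 696^32 · 696^1 ≡ 630 · 696 ≡ 401 (mod 1559).

401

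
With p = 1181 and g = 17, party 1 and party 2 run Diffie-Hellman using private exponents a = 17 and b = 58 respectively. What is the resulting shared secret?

991

Party 1 sends A = g^a mod p = 17^17 mod 1181.
17^1 ≡ 17 (mod 1181)
17^2 = (17^1)^2 ≡ 17^2 = 289 ≡ 289 (mod 1181)
17^4 = (17^2)^2 ≡ 289^2 = 83521 ≡ 851 (mod 1181)
17^8 = (17^4)^2 ≡ 851^2 = 724201 ≡ 248 (mod 1181)
17^16 = (17^8)^2 ≡ 248^2 = 61504 ≡ 92 (mod 1181)
17^17 = 17^16 · 17^1 ≡ 92 · 17 ≡ 383 (mod 1181).
So A = 383. Party 2 then computes K = A^b mod p = 383^58 mod 1181.
383^1 ≡ 383 (mod 1181)
383^2 = (383^1)^2 ≡ 383^2 = 146689 ≡ 245 (mod 1181)
383^4 = (383^2)^2 ≡ 245^2 = 60025 ≡ 975 (mod 1181)
383^8 = (383^4)^2 ≡ 975^2 = 950625 ≡ 1101 (mod 1181)
383^16 = (383^8)^2 ≡ 1101^2 = 1212201 ≡ 495 (mod 1181)
383^32 = (383^16)^2 ≡ 495^2 = 245025 ≡ 558 (mod 1181)
383^58 = 383^32 · 383^16 · 383^8 · 383^2 ≡ 558 · 495 · 1101 · 245 ≡ 991 (mod 1181).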